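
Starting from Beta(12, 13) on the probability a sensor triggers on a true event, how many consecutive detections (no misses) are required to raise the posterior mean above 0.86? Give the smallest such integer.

After k detections and 0 misses the posterior is Beta(12+k, 13), with mean (12+k)/(12+13+k).
Set (12+k)/(25+k) > 0.86 and solve: k > (0.86·25 − 12)/(1 − 0.86) = 67.857.
The smallest integer exceeding 67.857 is 68, and checking k=68: (80)/(93) = 0.8602 > 0.86.

k = 68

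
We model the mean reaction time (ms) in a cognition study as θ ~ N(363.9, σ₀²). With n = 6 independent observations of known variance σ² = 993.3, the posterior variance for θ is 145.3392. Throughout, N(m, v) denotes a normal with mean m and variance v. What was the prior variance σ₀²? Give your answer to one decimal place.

For the Normal–Normal model with known σ², precisions add: τ_n = τ₀ + n/σ².
So 1/σ₀² = 1/145.3392 − 6/993.3 = 0.006880 − 0.006040 = 0.000840.
Hence σ₀² = 1/0.000840 ≈ 1190.5.

σ₀² = 1190.5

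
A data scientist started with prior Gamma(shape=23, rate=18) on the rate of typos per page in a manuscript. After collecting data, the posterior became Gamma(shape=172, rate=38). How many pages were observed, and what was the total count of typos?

n = 20 pages with total 149 typos

A Gamma(α, β) prior (rate parametrization) on a Poisson rate with n observations summing to S gives posterior Gamma(α+S, β+n).
Matching: Σxᵢ = 172 − 23 = 149 and n = 38 − 18 = 20.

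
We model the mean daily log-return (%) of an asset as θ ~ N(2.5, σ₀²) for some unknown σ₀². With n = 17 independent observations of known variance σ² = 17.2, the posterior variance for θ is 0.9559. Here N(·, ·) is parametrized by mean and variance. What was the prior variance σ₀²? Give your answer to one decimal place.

For the Normal–Normal model with known σ², precisions add: τ_n = τ₀ + n/σ².
So 1/σ₀² = 1/0.9559 − 17/17.2 = 1.046135 − 0.988372 = 0.057763.
Hence σ₀² = 1/0.057763 ≈ 17.3.

σ₀² = 17.3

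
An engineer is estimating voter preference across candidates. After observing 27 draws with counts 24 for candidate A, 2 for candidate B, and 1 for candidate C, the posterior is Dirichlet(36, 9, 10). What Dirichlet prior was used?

Dirichlet(12, 7, 9)

For a Dirichlet(α) prior with multinomial counts c, the posterior is Dirichlet(α + c) componentwise.
Subtract each count from the matching posterior parameter: 36−24=12, 9−2=7, 10−1=9.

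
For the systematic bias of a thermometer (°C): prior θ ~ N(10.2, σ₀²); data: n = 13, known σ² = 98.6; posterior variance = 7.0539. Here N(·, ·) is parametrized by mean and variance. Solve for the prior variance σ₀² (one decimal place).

For the Normal–Normal model with known σ², precisions add: τ_n = τ₀ + n/σ².
So 1/σ₀² = 1/7.0539 − 13/98.6 = 0.141766 − 0.131846 = 0.009920.
Hence σ₀² = 1/0.009920 ≈ 100.8.

σ₀² = 100.8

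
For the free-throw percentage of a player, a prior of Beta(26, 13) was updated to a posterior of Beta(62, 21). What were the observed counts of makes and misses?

36 makes and 8 misses

Beta is conjugate to the binomial likelihood: posterior = Beta(α+s, β+f).
So s = 62 − 26 = 36 and f = 21 − 13 = 8.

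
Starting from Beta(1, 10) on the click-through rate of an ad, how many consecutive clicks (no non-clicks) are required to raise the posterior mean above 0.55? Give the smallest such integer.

k = 12

After k clicks and 0 non-clicks the posterior is Beta(1+k, 10), with mean (1+k)/(1+10+k).
Set (1+k)/(11+k) > 0.55 and solve: k > (0.55·11 − 1)/(1 − 0.55) = 11.222.
The smallest integer exceeding 11.222 is 12.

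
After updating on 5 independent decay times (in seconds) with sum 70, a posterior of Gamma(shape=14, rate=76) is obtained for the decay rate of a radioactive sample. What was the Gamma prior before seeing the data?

Gamma–exponential conjugacy: posterior shape = α + n, posterior rate = β + Σtᵢ.
So α = 14 − 5 = 9 and β = 76 − 70 = 6.

Gamma(shape=9, rate=6)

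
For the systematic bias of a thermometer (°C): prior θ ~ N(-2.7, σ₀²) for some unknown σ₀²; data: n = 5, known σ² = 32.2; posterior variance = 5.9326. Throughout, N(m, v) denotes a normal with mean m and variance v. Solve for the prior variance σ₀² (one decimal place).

Posterior precision equals prior precision plus data precision: 1/σ_n² = 1/σ₀² + n/σ².
So 1/σ₀² = 1/5.9326 − 5/32.2 = 0.168560 − 0.155280 = 0.013280.
Hence σ₀² = 1/0.013280 ≈ 75.3.

σ₀² = 75.3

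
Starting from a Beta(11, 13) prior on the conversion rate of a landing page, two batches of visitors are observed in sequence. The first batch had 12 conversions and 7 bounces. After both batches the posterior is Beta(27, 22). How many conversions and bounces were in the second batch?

4 conversions and 2 bounces

Sequential conjugate updates are equivalent to a single update on the pooled data, so total successes = posterior α − prior α and total failures = posterior β − prior β.
Total across both batches: 27−11=16 conversions, 22−13=9 bounces.
Subtract the first batch: 16−12=4 conversions and 9−7=2 bounces.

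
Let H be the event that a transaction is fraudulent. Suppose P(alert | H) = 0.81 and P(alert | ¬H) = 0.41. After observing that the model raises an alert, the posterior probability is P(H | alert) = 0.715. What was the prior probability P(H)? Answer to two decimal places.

P(H) = 0.56

In odds form, posterior odds = prior odds × likelihood ratio, so prior odds = posterior odds ÷ LR.
Posterior odds = 0.715/(1−0.715) = 2.5088. LR = 0.81/0.41 = 1.9756.
Prior odds = 2.5088/1.9756 = 1.2699, so P(H) = 1.2699/(1+1.2699) ≈ 0.56.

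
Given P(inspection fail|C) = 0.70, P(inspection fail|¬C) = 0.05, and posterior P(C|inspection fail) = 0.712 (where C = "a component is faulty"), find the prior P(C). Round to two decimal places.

P(C) = 0.15

In odds form, posterior odds = prior odds × likelihood ratio, so prior odds = posterior odds ÷ LR.
Posterior odds = 0.712/(1−0.712) = 2.4722. LR = 0.70/0.05 = 14.0000.
Prior odds = 2.4722/14.0000 = 0.1766, so P(C) = 0.1766/(1+0.1766) ≈ 0.15.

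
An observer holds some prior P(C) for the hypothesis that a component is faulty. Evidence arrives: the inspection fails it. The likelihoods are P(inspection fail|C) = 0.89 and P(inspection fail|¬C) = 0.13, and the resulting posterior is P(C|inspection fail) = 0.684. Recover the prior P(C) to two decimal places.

P(C) = 0.24

Bayes' rule in odds form gives O(C|E) = O(C)·[P(E|C)/P(E|¬C)], hence O(C) = O(C|E)/LR.
Posterior odds = 0.684/(1−0.684) = 2.1646. LR = 0.89/0.13 = 6.8462.
Prior odds = 2.1646/6.8462 = 0.3162, so P(C) = 0.3162/(1+0.3162) ≈ 0.24.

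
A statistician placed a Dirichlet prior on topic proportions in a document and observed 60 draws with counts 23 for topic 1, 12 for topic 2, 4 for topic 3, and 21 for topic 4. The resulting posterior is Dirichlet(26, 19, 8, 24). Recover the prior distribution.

Dirichlet(3, 7, 4, 3)

For a Dirichlet(α) prior with multinomial counts c, the posterior is Dirichlet(α + c) componentwise.
Subtract each count from the matching posterior parameter: 26−23=3, 19−12=7, 8−4=4, 24−21=3.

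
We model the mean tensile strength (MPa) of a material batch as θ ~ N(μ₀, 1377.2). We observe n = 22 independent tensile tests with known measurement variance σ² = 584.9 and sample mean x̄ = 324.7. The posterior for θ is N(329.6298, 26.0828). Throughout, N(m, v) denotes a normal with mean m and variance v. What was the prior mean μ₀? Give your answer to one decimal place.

With known observation variance, the Normal–Normal posterior has precision τ_n = τ₀ + n/σ² and mean μ_n = (τ₀μ₀ + (n/σ²)x̄)/τ_n.
Here τ₀ = 1/1377.2 = 0.000726 and τ_data = 22/584.9 = 0.037613, so τ_n = 0.038339.
Rearranging for μ₀: μ₀ = (μ_n·τ_n − τ_data·x̄)/τ₀ = (329.6298·0.038339 − 0.037613·324.7) / 0.000726 = 0.424736/0.000726 ≈ 585.0.

μ₀ = 585.0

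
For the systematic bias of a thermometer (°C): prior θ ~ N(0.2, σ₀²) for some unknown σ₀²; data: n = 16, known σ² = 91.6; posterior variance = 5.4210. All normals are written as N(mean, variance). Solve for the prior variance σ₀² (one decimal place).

σ₀² = 102.1

Posterior precision equals prior precision plus data precision: 1/σ_n² = 1/σ₀² + n/σ².
So 1/σ₀² = 1/5.4210 − 16/91.6 = 0.184468 − 0.174672 = 0.009796.
Hence σ₀² = 1/0.009796 ≈ 102.1.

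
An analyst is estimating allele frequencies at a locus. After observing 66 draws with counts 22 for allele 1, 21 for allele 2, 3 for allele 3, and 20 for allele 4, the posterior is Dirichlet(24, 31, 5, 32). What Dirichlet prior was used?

Dirichlet(2, 10, 2, 12)

For a Dirichlet(α) prior with multinomial counts c, the posterior is Dirichlet(α + c) componentwise.
Subtract each count from the matching posterior parameter: 24−22=2, 31−21=10, 5−3=2, 32−20=12.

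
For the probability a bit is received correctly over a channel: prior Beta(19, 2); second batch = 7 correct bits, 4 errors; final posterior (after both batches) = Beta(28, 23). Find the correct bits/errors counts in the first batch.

Sequential conjugate updates are equivalent to a single update on the pooled data, so total successes = posterior α − prior α and total failures = posterior β − prior β.
Total across both batches: 28−19=9 correct bits, 23−2=21 errors.
Subtract the second batch: 9−7=2 correct bits and 21−4=17 errors.

2 correct bits and 17 errors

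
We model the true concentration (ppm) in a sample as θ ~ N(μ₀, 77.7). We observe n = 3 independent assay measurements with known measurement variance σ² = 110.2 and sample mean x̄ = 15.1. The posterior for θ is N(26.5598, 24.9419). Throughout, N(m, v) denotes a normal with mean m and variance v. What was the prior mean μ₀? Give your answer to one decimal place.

The posterior mean is a precision-weighted average: μ_n = (τ₀μ₀ + τ_data·x̄)/(τ₀+τ_data), with τ₀=1/σ₀² and τ_data=n/σ².
Here τ₀ = 1/77.7 = 0.012870 and τ_data = 3/110.2 = 0.027223, so τ_n = 0.040093.
Rearranging for μ₀: μ₀ = (μ_n·τ_n − τ_data·x̄)/τ₀ = (26.5598·0.040093 − 0.027223·15.1) / 0.012870 = 0.653795/0.012870 ≈ 50.8.

μ₀ = 50.8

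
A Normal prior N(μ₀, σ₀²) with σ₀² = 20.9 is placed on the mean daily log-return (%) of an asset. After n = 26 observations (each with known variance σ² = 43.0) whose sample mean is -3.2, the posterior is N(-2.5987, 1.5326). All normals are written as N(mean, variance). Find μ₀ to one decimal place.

μ₀ = 5.0

With known observation variance, the Normal–Normal posterior has precision τ_n = τ₀ + n/σ² and mean μ_n = (τ₀μ₀ + (n/σ²)x̄)/τ_n.
Here τ₀ = 1/20.9 = 0.047847 and τ_data = 26/43.0 = 0.604651, so τ_n = 0.652498.
Rearranging for μ₀: μ₀ = (μ_n·τ_n − τ_data·x̄)/τ₀ = (-2.5987·0.652498 − 0.604651·-3.2) / 0.047847 = 0.239237/0.047847 ≈ 5.0.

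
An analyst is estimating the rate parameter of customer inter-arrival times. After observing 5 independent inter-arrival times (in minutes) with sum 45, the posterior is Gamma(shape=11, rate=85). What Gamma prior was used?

Gamma–exponential conjugacy: posterior shape = α + n, posterior rate = β + Σtᵢ.
So α = 11 − 5 = 6 and β = 85 − 45 = 40.

Gamma(shape=6, rate=40)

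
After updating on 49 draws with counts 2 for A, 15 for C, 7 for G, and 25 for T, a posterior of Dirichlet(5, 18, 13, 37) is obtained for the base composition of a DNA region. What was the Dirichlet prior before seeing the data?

For a Dirichlet(α) prior with multinomial counts c, the posterior is Dirichlet(α + c) componentwise.
Subtract each count from the matching posterior parameter: 5−2=3, 18−15=3, 13−7=6, 37−25=12.

Dirichlet(3, 3, 6, 12)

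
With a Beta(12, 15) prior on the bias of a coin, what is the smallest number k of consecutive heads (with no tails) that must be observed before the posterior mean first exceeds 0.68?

k = 20

After k heads and 0 tails the posterior is Beta(12+k, 15), with mean (12+k)/(12+15+k).
Set (12+k)/(27+k) > 0.68 and solve: k > (0.68·27 − 12)/(1 − 0.68) = 19.875.
The smallest integer exceeding 19.875 is 20.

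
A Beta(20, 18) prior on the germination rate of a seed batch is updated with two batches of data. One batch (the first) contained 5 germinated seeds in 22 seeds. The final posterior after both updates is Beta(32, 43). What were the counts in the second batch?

7 germinated seeds and 8 non-germinating seeds

Sequential conjugate updates are equivalent to a single update on the pooled data, so total successes = posterior α − prior α and total failures = posterior β − prior β.
Total across both batches: 32−20=12 germinated seeds, 43−18=25 non-germinating seeds.
Subtract the first batch: 12−5=7 germinated seeds and 25−17=8 non-germinating seeds.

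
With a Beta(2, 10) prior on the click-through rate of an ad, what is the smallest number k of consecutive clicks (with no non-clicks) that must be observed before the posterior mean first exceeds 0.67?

After k clicks and 0 non-clicks the posterior is Beta(2+k, 10), with mean (2+k)/(2+10+k).
Set (2+k)/(12+k) > 0.67 and solve: k > (0.67·12 − 2)/(1 − 0.67) = 18.303.
The smallest integer exceeding 18.303 is 19, and checking k=19: (21)/(31) = 0.6774 > 0.67.

k = 19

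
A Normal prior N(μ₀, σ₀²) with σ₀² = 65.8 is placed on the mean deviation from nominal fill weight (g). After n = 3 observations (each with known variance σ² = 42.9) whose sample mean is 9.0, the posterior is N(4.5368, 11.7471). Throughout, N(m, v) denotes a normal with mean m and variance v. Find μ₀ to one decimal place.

The posterior mean is a precision-weighted average: μ_n = (τ₀μ₀ + τ_data·x̄)/(τ₀+τ_data), with τ₀=1/σ₀² and τ_data=n/σ².
Here τ₀ = 1/65.8 = 0.015198 and τ_data = 3/42.9 = 0.069930, so τ_n = 0.085128.
Rearranging for μ₀: μ₀ = (μ_n·τ_n − τ_data·x̄)/τ₀ = (4.5368·0.085128 − 0.069930·9.0) / 0.015198 = -0.243161/0.015198 ≈ -16.0.

μ₀ = -16.0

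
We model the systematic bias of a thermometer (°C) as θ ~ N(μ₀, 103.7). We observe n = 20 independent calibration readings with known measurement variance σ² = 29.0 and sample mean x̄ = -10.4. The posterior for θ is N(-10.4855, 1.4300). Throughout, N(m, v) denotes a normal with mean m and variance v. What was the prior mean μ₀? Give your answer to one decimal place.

μ₀ = -16.6

With known observation variance, the Normal–Normal posterior has precision τ_n = τ₀ + n/σ² and mean μ_n = (τ₀μ₀ + (n/σ²)x̄)/τ_n.
Here τ₀ = 1/103.7 = 0.009643 and τ_data = 20/29.0 = 0.689655, so τ_n = 0.699298.
Rearranging for μ₀: μ₀ = (μ_n·τ_n − τ_data·x̄)/τ₀ = (-10.4855·0.699298 − 0.689655·-10.4) / 0.009643 = -0.160077/0.009643 ≈ -16.6.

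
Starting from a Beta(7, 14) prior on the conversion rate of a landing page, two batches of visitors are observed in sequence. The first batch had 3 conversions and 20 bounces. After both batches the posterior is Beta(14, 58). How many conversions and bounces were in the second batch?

4 conversions and 24 bounces

Sequential conjugate updates are equivalent to a single update on the pooled data, so total successes = posterior α − prior α and total failures = posterior β − prior β.
Total across both batches: 14−7=7 conversions, 58−14=44 bounces.
Subtract the first batch: 7−3=4 conversions and 44−20=24 bounces.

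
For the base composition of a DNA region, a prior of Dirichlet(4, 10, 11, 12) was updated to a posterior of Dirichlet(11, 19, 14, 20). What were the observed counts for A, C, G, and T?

For a Dirichlet(α) prior with multinomial counts c, the posterior is Dirichlet(α + c) componentwise.
Counts are posterior − prior componentwise: 11−4=7, 19−10=9, 14−11=3, 20−12=8.

counts (7, 9, 3, 8)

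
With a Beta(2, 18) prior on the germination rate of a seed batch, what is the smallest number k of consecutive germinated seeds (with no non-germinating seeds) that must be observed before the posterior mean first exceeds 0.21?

After k germinated seeds and 0 non-germinating seeds the posterior is Beta(2+k, 18), with mean (2+k)/(2+18+k).
Set (2+k)/(20+k) > 0.21 and solve: k > (0.21·20 − 2)/(1 − 0.21) = 2.785.
The smallest integer exceeding 2.785 is 3, and checking k=3: (5)/(23) = 0.2174 > 0.21.

k = 3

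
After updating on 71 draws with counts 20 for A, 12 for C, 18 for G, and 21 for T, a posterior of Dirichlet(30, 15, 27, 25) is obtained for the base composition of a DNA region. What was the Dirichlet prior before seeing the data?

Dirichlet(10, 3, 9, 4)

For a Dirichlet(α) prior with multinomial counts c, the posterior is Dirichlet(α + c) componentwise.
Subtract each count from the matching posterior parameter: 30−20=10, 15−12=3, 27−18=9, 25−21=4.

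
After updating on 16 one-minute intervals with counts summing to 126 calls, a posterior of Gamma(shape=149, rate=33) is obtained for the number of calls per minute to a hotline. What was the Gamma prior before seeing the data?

A Gamma(α, β) prior (rate parametrization) on a Poisson rate with n observations summing to S gives posterior Gamma(α+S, β+n).
So α = 149 − 126 = 23 and β = 33 − 16 = 17.

Gamma(shape=23, rate=17)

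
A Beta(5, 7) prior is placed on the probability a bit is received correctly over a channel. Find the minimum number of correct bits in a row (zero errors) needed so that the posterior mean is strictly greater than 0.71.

k = 13

After k correct bits and 0 errors the posterior is Beta(5+k, 7), with mean (5+k)/(5+7+k).
Set (5+k)/(12+k) > 0.71 and solve: k > (0.71·12 − 5)/(1 − 0.71) = 12.138.
The smallest integer exceeding 12.138 is 13.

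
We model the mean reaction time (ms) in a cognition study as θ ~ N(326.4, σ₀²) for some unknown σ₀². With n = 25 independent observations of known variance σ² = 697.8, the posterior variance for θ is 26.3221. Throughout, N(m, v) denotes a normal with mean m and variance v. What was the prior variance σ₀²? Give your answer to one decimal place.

σ₀² = 462.1

For the Normal–Normal model with known σ², precisions add: τ_n = τ₀ + n/σ².
So 1/σ₀² = 1/26.3221 − 25/697.8 = 0.037991 − 0.035827 = 0.002164.
Hence σ₀² = 1/0.002164 ≈ 462.1.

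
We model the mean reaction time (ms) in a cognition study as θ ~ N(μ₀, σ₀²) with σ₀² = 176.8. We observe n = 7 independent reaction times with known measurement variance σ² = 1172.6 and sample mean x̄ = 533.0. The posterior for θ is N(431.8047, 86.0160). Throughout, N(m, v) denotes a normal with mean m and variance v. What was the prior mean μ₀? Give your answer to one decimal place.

μ₀ = 325.0

The posterior mean is a precision-weighted average: μ_n = (τ₀μ₀ + τ_data·x̄)/(τ₀+τ_data), with τ₀=1/σ₀² and τ_data=n/σ².
Here τ₀ = 1/176.8 = 0.005656 and τ_data = 7/1172.6 = 0.005970, so τ_n = 0.011626.
Rearranging for μ₀: μ₀ = (μ_n·τ_n − τ_data·x̄)/τ₀ = (431.8047·0.011626 − 0.005970·533.0) / 0.005656 = 1.838151/0.005656 ≈ 325.0.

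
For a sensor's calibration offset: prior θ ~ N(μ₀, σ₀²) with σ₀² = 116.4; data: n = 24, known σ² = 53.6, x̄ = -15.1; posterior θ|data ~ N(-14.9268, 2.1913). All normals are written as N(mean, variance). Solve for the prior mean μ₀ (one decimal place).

The posterior mean is a precision-weighted average: μ_n = (τ₀μ₀ + τ_data·x̄)/(τ₀+τ_data), with τ₀=1/σ₀² and τ_data=n/σ².
Here τ₀ = 1/116.4 = 0.008591 and τ_data = 24/53.6 = 0.447761, so τ_n = 0.456352.
Rearranging for μ₀: μ₀ = (μ_n·τ_n − τ_data·x̄)/τ₀ = (-14.9268·0.456352 − 0.447761·-15.1) / 0.008591 = -0.050684/0.008591 ≈ -5.9.

μ₀ = -5.9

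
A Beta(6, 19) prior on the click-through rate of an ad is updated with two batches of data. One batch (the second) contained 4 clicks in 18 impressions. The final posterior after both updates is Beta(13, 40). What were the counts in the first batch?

3 clicks and 7 non-clicks

Sequential conjugate updates are equivalent to a single update on the pooled data, so total successes = posterior α − prior α and total failures = posterior β − prior β.
Total across both batches: 13−6=7 clicks, 40−19=21 non-clicks.
Subtract the second batch: 7−4=3 clicks and 21−14=7 non-clicks.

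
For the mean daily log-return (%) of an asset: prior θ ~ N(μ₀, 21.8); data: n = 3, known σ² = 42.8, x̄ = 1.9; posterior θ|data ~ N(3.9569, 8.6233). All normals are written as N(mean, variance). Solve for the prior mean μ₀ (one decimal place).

μ₀ = 7.1

The posterior mean is a precision-weighted average: μ_n = (τ₀μ₀ + τ_data·x̄)/(τ₀+τ_data), with τ₀=1/σ₀² and τ_data=n/σ².
Here τ₀ = 1/21.8 = 0.045872 and τ_data = 3/42.8 = 0.070093, so τ_n = 0.115965.
Rearranging for μ₀: μ₀ = (μ_n·τ_n − τ_data·x̄)/τ₀ = (3.9569·0.115965 − 0.070093·1.9) / 0.045872 = 0.325685/0.045872 ≈ 7.1.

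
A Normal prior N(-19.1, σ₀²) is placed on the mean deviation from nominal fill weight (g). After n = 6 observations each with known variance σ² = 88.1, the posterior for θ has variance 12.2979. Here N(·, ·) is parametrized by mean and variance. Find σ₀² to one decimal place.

σ₀² = 75.7

Posterior precision equals prior precision plus data precision: 1/σ_n² = 1/σ₀² + n/σ².
So 1/σ₀² = 1/12.2979 − 6/88.1 = 0.081315 − 0.068104 = 0.013211.
Hence σ₀² = 1/0.013211 ≈ 75.7.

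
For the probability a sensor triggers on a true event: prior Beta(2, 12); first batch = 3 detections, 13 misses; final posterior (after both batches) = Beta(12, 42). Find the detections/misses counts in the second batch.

Sequential conjugate updates are equivalent to a single update on the pooled data, so total successes = posterior α − prior α and total failures = posterior β − prior β.
Total across both batches: 12−2=10 detections, 42−12=30 misses.
Subtract the first batch: 10−3=7 detections and 30−13=17 misses.

7 detections and 17 misses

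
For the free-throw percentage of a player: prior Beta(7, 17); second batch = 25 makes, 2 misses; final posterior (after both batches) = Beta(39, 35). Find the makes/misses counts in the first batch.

Sequential conjugate updates are equivalent to a single update on the pooled data, so total successes = posterior α − prior α and total failures = posterior β − prior β.
Total across both batches: 39−7=32 makes, 35−17=18 misses.
Subtract the second batch: 32−25=7 makes and 18−2=16 misses.

7 makes and 16 misses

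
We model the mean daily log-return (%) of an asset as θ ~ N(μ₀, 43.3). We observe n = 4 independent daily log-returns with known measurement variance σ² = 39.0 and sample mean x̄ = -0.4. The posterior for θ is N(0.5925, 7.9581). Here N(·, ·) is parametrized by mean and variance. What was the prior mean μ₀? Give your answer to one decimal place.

The posterior mean is a precision-weighted average: μ_n = (τ₀μ₀ + τ_data·x̄)/(τ₀+τ_data), with τ₀=1/σ₀² and τ_data=n/σ².
Here τ₀ = 1/43.3 = 0.023095 and τ_data = 4/39.0 = 0.102564, so τ_n = 0.125659.
Rearranging for μ₀: μ₀ = (μ_n·τ_n − τ_data·x̄)/τ₀ = (0.5925·0.125659 − 0.102564·-0.4) / 0.023095 = 0.115479/0.023095 ≈ 5.0.

μ₀ = 5.0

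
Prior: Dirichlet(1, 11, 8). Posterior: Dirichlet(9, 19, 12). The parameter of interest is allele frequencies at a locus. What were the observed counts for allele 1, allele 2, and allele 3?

For a Dirichlet(α) prior with multinomial counts c, the posterior is Dirichlet(α + c) componentwise.
Counts are posterior − prior componentwise: 9−1=8, 19−11=8, 12−8=4.

counts (8, 8, 4)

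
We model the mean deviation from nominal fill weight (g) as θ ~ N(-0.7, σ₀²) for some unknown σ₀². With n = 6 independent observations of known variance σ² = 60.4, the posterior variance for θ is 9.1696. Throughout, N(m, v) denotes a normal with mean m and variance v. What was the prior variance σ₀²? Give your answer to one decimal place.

σ₀² = 102.9

Posterior precision equals prior precision plus data precision: 1/σ_n² = 1/σ₀² + n/σ².
So 1/σ₀² = 1/9.1696 − 6/60.4 = 0.109056 − 0.099338 = 0.009718.
Hence σ₀² = 1/0.009718 ≈ 102.9.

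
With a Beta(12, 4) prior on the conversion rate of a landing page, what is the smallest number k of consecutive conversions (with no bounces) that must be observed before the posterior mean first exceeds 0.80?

After k conversions and 0 bounces the posterior is Beta(12+k, 4), with mean (12+k)/(12+4+k).
Set (12+k)/(16+k) > 0.80 and solve: k > (0.80·16 − 12)/(1 − 0.80) = 4.000.
The smallest integer exceeding 4.000 is 5, and checking k=5: (17)/(21) = 0.8095 > 0.80.

k = 5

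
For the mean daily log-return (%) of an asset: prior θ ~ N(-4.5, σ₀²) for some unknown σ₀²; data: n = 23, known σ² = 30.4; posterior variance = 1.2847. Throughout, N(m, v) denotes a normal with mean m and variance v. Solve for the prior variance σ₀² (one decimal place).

σ₀² = 45.8

Posterior precision equals prior precision plus data precision: 1/σ_n² = 1/σ₀² + n/σ².
So 1/σ₀² = 1/1.2847 − 23/30.4 = 0.778392 − 0.756579 = 0.021813.
Hence σ₀² = 1/0.021813 ≈ 45.8.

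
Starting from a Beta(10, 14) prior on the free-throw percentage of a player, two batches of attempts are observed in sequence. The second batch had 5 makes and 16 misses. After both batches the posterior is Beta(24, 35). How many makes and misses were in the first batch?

Because Beta–binomial updating is additive in the counts, the combined data contributed (α_post−α_prior, β_post−β_prior) successes and failures.
Total across both batches: 24−10=14 makes, 35−14=21 misses.
Subtract the second batch: 14−5=9 makes and 21−16=5 misses.

9 makes and 5 misses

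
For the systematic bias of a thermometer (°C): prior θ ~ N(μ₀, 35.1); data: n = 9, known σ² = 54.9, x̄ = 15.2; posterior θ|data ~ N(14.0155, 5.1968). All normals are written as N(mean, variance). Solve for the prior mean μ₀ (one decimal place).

μ₀ = 7.2

With known observation variance, the Normal–Normal posterior has precision τ_n = τ₀ + n/σ² and mean μ_n = (τ₀μ₀ + (n/σ²)x̄)/τ_n.
Here τ₀ = 1/35.1 = 0.028490 and τ_data = 9/54.9 = 0.163934, so τ_n = 0.192424.
Rearranging for μ₀: μ₀ = (μ_n·τ_n − τ_data·x̄)/τ₀ = (14.0155·0.192424 − 0.163934·15.2) / 0.028490 = 0.205122/0.028490 ≈ 7.2.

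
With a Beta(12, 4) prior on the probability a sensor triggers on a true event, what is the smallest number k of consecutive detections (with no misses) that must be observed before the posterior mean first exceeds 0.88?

After k detections and 0 misses the posterior is Beta(12+k, 4), with mean (12+k)/(12+4+k).
Set (12+k)/(16+k) > 0.88 and solve: k > (0.88·16 − 12)/(1 − 0.88) = 17.333.
The smallest integer exceeding 17.333 is 18.

k = 18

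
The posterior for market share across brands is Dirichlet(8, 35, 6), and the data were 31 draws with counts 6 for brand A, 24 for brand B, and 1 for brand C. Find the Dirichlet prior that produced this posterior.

For a Dirichlet(α) prior with multinomial counts c, the posterior is Dirichlet(α + c) componentwise.
Subtract each count from the matching posterior parameter: 8−6=2, 35−24=11, 6−1=5.

Dirichlet(2, 11, 5)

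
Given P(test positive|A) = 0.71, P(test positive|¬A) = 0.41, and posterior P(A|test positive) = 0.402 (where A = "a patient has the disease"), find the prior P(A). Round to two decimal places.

In odds form, posterior odds = prior odds × likelihood ratio, so prior odds = posterior odds ÷ LR.
Posterior odds = 0.402/(1−0.402) = 0.6722. LR = 0.71/0.41 = 1.7317.
Prior odds = 0.6722/1.7317 = 0.3882, so P(A) = 0.3882/(1+0.3882) ≈ 0.28.

P(A) = 0.28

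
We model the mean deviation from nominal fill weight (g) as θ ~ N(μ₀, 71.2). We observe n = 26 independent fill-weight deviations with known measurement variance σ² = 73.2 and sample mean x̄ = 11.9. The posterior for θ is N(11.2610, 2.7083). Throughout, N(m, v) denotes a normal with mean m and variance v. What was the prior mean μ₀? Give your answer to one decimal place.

With known observation variance, the Normal–Normal posterior has precision τ_n = τ₀ + n/σ² and mean μ_n = (τ₀μ₀ + (n/σ²)x̄)/τ_n.
Here τ₀ = 1/71.2 = 0.014045 and τ_data = 26/73.2 = 0.355191, so τ_n = 0.369236.
Rearranging for μ₀: μ₀ = (μ_n·τ_n − τ_data·x̄)/τ₀ = (11.2610·0.369236 − 0.355191·11.9) / 0.014045 = -0.068806/0.014045 ≈ -4.9.

μ₀ = -4.9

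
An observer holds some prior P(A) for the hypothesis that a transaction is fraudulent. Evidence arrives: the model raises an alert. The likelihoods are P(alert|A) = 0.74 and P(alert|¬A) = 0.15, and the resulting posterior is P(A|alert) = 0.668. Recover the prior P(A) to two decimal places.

In odds form, posterior odds = prior odds × likelihood ratio, so prior odds = posterior odds ÷ LR.
Posterior odds = 0.668/(1−0.668) = 2.0120. LR = 0.74/0.15 = 4.9333.
Prior odds = 2.0120/4.9333 = 0.4078, so P(A) = 0.4078/(1+0.4078) ≈ 0.29.

P(A) = 0.29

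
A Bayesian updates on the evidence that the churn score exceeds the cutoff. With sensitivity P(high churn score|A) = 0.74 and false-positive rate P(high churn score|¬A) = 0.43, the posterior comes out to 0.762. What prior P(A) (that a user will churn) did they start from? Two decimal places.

Bayes' rule in odds form gives O(A|E) = O(A)·[P(E|A)/P(E|¬A)], hence O(A) = O(A|E)/LR.
Posterior odds = 0.762/(1−0.762) = 3.2017. LR = 0.74/0.43 = 1.7209.
Prior odds = 3.2017/1.7209 = 1.8605, so P(A) = 1.8605/(1+1.8605) ≈ 0.65.

P(A) = 0.65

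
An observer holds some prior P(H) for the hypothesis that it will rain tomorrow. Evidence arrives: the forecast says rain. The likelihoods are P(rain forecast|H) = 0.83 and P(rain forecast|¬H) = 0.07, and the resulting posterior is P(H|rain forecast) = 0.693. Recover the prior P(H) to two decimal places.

In odds form, posterior odds = prior odds × likelihood ratio, so prior odds = posterior odds ÷ LR.
Posterior odds = 0.693/(1−0.693) = 2.2573. LR = 0.83/0.07 = 11.8571.
Prior odds = 2.2573/11.8571 = 0.1904, so P(H) = 0.1904/(1+0.1904) ≈ 0.16.

P(H) = 0.16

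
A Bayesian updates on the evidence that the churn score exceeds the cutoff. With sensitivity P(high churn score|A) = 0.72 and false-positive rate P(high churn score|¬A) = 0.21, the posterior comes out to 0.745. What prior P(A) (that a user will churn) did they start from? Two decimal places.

P(A) = 0.46

Bayes' rule in odds form gives O(A|E) = O(A)·[P(E|A)/P(E|¬A)], hence O(A) = O(A|E)/LR.
Posterior odds = 0.745/(1−0.745) = 2.9216. LR = 0.72/0.21 = 3.4286.
Prior odds = 2.9216/3.4286 = 0.8521, so P(A) = 0.8521/(1+0.8521) ≈ 0.46.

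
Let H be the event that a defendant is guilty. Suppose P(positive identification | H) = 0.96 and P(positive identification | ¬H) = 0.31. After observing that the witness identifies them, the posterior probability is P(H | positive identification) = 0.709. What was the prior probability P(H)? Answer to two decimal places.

Bayes' rule in odds form gives O(H|E) = O(H)·[P(E|H)/P(E|¬H)], hence O(H) = O(H|E)/LR.
Posterior odds = 0.709/(1−0.709) = 2.4364. LR = 0.96/0.31 = 3.0968.
Prior odds = 2.4364/3.0968 = 0.7867, so P(H) = 0.7867/(1+0.7867) ≈ 0.44.

P(H) = 0.44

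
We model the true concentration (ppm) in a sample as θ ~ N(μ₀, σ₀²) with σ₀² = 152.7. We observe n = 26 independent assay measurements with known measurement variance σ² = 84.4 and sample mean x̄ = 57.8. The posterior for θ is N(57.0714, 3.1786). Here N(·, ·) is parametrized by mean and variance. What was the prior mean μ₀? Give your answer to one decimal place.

μ₀ = 22.8

With known observation variance, the Normal–Normal posterior has precision τ_n = τ₀ + n/σ² and mean μ_n = (τ₀μ₀ + (n/σ²)x̄)/τ_n.
Here τ₀ = 1/152.7 = 0.006549 and τ_data = 26/84.4 = 0.308057, so τ_n = 0.314606.
Rearranging for μ₀: μ₀ = (μ_n·τ_n − τ_data·x̄)/τ₀ = (57.0714·0.314606 − 0.308057·57.8) / 0.006549 = 0.149310/0.006549 ≈ 22.8.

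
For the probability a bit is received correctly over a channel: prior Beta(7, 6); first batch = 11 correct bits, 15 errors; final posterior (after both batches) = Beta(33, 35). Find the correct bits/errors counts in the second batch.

15 correct bits and 14 errors

Sequential conjugate updates are equivalent to a single update on the pooled data, so total successes = posterior α − prior α and total failures = posterior β − prior β.
Total across both batches: 33−7=26 correct bits, 35−6=29 errors.
Subtract the first batch: 26−11=15 correct bits and 29−15=14 errors.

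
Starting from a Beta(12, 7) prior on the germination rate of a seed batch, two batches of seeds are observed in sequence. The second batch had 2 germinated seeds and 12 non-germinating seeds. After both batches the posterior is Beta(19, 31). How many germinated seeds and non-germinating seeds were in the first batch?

Because Beta–binomial updating is additive in the counts, the combined data contributed (α_post−α_prior, β_post−β_prior) successes and failures.
Total across both batches: 19−12=7 germinated seeds, 31−7=24 non-germinating seeds.
Subtract the second batch: 7−2=5 germinated seeds and 24−12=12 non-germinating seeds.

5 germinated seeds and 12 non-germinating seeds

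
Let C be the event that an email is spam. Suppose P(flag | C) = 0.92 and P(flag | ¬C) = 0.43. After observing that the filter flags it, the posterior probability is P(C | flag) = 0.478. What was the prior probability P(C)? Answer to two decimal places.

In odds form, posterior odds = prior odds × likelihood ratio, so prior odds = posterior odds ÷ LR.
Posterior odds = 0.478/(1−0.478) = 0.9157. LR = 0.92/0.43 = 2.1395.
Prior odds = 0.9157/2.1395 = 0.4280, so P(C) = 0.4280/(1+0.4280) ≈ 0.30.

P(C) = 0.30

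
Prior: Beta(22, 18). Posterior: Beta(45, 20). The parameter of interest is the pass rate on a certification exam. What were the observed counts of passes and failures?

A Beta(a, b) prior with s successes and f failures in binomial data gives a Beta(a+s, b+f) posterior.
So s = 45 − 22 = 23 and f = 20 − 18 = 2.

23 passes and 2 failures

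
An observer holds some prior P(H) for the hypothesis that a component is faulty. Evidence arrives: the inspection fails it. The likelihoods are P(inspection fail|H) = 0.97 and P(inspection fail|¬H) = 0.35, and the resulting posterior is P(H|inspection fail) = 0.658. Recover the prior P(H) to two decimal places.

P(H) = 0.41

In odds form, posterior odds = prior odds × likelihood ratio, so prior odds = posterior odds ÷ LR.
Posterior odds = 0.658/(1−0.658) = 1.9240. LR = 0.97/0.35 = 2.7714.
Prior odds = 1.9240/2.7714 = 0.6942, so P(H) = 0.6942/(1+0.6942) ≈ 0.41.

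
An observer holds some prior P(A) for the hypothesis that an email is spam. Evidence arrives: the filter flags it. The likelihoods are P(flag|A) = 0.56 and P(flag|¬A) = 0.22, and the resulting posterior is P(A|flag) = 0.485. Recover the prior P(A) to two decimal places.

Bayes' rule in odds form gives O(A|E) = O(A)·[P(E|A)/P(E|¬A)], hence O(A) = O(A|E)/LR.
Posterior odds = 0.485/(1−0.485) = 0.9417. LR = 0.56/0.22 = 2.5455.
Prior odds = 0.9417/2.5455 = 0.3699, so P(A) = 0.3699/(1+0.3699) ≈ 0.27.

P(A) = 0.27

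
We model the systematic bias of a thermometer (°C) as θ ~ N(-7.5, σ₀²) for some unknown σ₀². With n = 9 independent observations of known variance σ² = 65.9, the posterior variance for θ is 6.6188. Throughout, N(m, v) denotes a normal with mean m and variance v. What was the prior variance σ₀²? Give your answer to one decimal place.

For the Normal–Normal model with known σ², precisions add: τ_n = τ₀ + n/σ².
So 1/σ₀² = 1/6.6188 − 9/65.9 = 0.151085 − 0.136571 = 0.014514.
Hence σ₀² = 1/0.014514 ≈ 68.9.

σ₀² = 68.9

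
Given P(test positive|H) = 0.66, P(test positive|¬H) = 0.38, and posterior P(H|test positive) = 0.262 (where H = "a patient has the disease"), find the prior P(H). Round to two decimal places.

P(H) = 0.17

In odds form, posterior odds = prior odds × likelihood ratio, so prior odds = posterior odds ÷ LR.
Posterior odds = 0.262/(1−0.262) = 0.3550. LR = 0.66/0.38 = 1.7368.
Prior odds = 0.3550/1.7368 = 0.2044, so P(H) = 0.2044/(1+0.2044) ≈ 0.17.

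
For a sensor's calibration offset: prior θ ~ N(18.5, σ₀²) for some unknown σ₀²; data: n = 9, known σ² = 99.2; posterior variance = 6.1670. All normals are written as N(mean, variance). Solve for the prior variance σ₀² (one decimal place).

σ₀² = 14.0

For the Normal–Normal model with known σ², precisions add: τ_n = τ₀ + n/σ².
So 1/σ₀² = 1/6.1670 − 9/99.2 = 0.162153 − 0.090726 = 0.071427.
Hence σ₀² = 1/0.071427 ≈ 14.0.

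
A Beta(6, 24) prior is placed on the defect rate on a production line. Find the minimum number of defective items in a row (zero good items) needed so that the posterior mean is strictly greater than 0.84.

k = 121

After k defective items and 0 good items the posterior is Beta(6+k, 24), with mean (6+k)/(6+24+k).
Set (6+k)/(30+k) > 0.84 and solve: k > (0.84·30 − 6)/(1 − 0.84) = 120.000.
The smallest integer exceeding 120.000 is 121, and checking k=121: (127)/(151) = 0.8411 > 0.84.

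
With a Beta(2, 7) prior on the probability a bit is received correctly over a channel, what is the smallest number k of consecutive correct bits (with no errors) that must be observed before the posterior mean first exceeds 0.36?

After k correct bits and 0 errors the posterior is Beta(2+k, 7), with mean (2+k)/(2+7+k).
Set (2+k)/(9+k) > 0.36 and solve: k > (0.36·9 − 2)/(1 − 0.36) = 1.938.
The smallest integer exceeding 1.938 is 2, and checking k=2: (4)/(11) = 0.3636 > 0.36.

k = 2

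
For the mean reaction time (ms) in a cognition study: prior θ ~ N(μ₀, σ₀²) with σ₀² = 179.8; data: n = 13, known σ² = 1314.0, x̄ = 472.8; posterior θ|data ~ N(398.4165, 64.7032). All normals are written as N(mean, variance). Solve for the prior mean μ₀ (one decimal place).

μ₀ = 266.1

With known observation variance, the Normal–Normal posterior has precision τ_n = τ₀ + n/σ² and mean μ_n = (τ₀μ₀ + (n/σ²)x̄)/τ_n.
Here τ₀ = 1/179.8 = 0.005562 and τ_data = 13/1314.0 = 0.009893, so τ_n = 0.015455.
Rearranging for μ₀: μ₀ = (μ_n·τ_n − τ_data·x̄)/τ₀ = (398.4165·0.015455 − 0.009893·472.8) / 0.005562 = 1.480117/0.005562 ≈ 266.1.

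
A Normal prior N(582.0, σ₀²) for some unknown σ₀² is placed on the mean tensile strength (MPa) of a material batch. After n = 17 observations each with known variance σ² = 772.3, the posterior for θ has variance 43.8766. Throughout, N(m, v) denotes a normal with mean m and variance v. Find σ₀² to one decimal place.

For the Normal–Normal model with known σ², precisions add: τ_n = τ₀ + n/σ².
So 1/σ₀² = 1/43.8766 − 17/772.3 = 0.022791 − 0.022012 = 0.000779.
Hence σ₀² = 1/0.000779 ≈ 1283.7.

σ₀² = 1283.7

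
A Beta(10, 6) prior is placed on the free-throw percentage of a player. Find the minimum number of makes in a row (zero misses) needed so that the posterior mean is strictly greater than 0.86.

After k makes and 0 misses the posterior is Beta(10+k, 6), with mean (10+k)/(10+6+k).
Set (10+k)/(16+k) > 0.86 and solve: k > (0.86·16 − 10)/(1 − 0.86) = 26.857.
The smallest integer exceeding 26.857 is 27.

k = 27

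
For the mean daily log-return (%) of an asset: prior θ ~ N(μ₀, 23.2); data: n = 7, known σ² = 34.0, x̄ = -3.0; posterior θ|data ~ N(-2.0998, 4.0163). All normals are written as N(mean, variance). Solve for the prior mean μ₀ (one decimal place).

With known observation variance, the Normal–Normal posterior has precision τ_n = τ₀ + n/σ² and mean μ_n = (τ₀μ₀ + (n/σ²)x̄)/τ_n.
Here τ₀ = 1/23.2 = 0.043103 and τ_data = 7/34.0 = 0.205882, so τ_n = 0.248985.
Rearranging for μ₀: μ₀ = (μ_n·τ_n − τ_data·x̄)/τ₀ = (-2.0998·0.248985 − 0.205882·-3.0) / 0.043103 = 0.094827/0.043103 ≈ 2.2.

μ₀ = 2.2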